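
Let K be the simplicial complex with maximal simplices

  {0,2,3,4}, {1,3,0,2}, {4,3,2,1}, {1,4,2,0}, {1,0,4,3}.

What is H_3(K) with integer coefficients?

We work with the vertex ordering 0 < 1 < 2 < 3 < 4. The simplices of K, each written with vertices in increasing order, are:

  0-simplices (5): [0], [1], [2], [3], [4]
  1-simplices (10): [0,1], [0,2], [0,3], [0,4], [1,2], [1,3], [1,4], [2,3], [2,4], [3,4]
  2-simplices (10): [0,1,2], [0,1,3], [0,1,4], [0,2,3], [0,2,4], [0,3,4], [1,2,3], [1,2,4], [1,3,4], [2,3,4]
  3-simplices (5): [0,1,2,3], [0,1,2,4], [0,1,3,4], [0,2,3,4], [1,2,3,4]

giving chain groups C_0 ≅ Z^5, C_1 ≅ Z^10, C_2 ≅ Z^10, C_3 ≅ Z^5.

Boundary ∂_1: C_1 → C_0 maps an edge to its endpoints' difference, ∂[p,q] = q − p. For instance
  ∂[1,3] = [3] − [1].
This gives a 5×10 integer matrix of rank 4; reducing to Smith normal form yields diagonal entries (1,1,1,1).

Boundary ∂_2: C_2 → C_1 maps a triangle to the signed sum of its edges. For instance
  ∂[1,2,3] = [2,3] − [1,3] + [1,2],
  ∂[0,2,3] = [2,3] − [0,3] + [0,2].
The resulting 10×10 matrix has rank 6, and its Smith normal form has invariant factors (1,1,1,1,1,1).

Boundary ∂_3: C_3 → C_2 sends each 3-simplex σ to the alternating sum Σ_i (−1)^i (σ with its i-th vertex removed). For instance
  ∂[0,2,3,4] = [2,3,4] − [0,3,4] + [0,2,4] − [0,2,3],
  ∂[1,2,3,4] = [2,3,4] − [1,3,4] + [1,2,4] − [1,2,3].
The resulting 10×5 matrix has rank 4, and its Smith normal form has invariant factors (1,1,1,1).

Now H_k = ker ∂_k / im ∂_{k+1}, so:

  H_3: rank ker ∂_3 − rank ∂_4 = (5 − 4) − 0 = 1, and there is no ∂_4, so H_3 ≅ Z.

H_3 ≅ Z.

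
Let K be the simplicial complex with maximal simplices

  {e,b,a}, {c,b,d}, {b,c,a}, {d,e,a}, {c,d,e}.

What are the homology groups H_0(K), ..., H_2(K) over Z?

H_0 ≅ Z,  H_1 ≅ Z,  H_2 = 0.

We work with the vertex ordering a < b < c < d < e. The simplices of K, each written with vertices in increasing order, are:

  0-simplices (5): a, b, c, d, e
  1-simplices (10): ab, ac, ad, ae, bc, bd, be, cd, ce, de
  2-simplices (5): abc, abe, ade, bcd, cde

Hence C_0 ≅ Z^5, C_1 ≅ Z^10, C_2 ≅ Z^5.

The boundary map ∂_1: C_1 → C_0 sends each edge [p,q] (with p < q) to q − p.
The 5×10 boundary matrix has rank 4 and Smith normal form diag(1,1,1,1).

The boundary map ∂_2: C_2 → C_1 maps a triangle to the signed sum of its edges. For instance
  ∂ade = de − ae + ad,
  ∂bcd = cd − bd + bc.
The resulting 10×5 matrix has rank 5, and its Smith normal form has invariant factors (1,1,1,1,1).

Reading off H_k = ker ∂_k / im ∂_{k+1}:

  H_0: rank C_0 − rank ∂_1 = 5 − 4 = 1, and the invariant factors of ∂_1 are all 1, so H_0 = Z.
  H_1: rank ker ∂_1 − rank ∂_2 = (10 − 4) − 5 = 1, and the invariant factors of ∂_2 are all 1, so H_1 = Z.
  H_2: rank ker ∂_2 − rank ∂_3 = (5 − 5) − 0 = 0, and there is no ∂_3, so H_2 = 0.

As a check, the Euler characteristic is 5 − 10 + 5 = 0, which agrees with 1 − 1 + 0 = 0.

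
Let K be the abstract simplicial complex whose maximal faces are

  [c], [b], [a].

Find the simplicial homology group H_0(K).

We work with the vertex ordering a < b < c. The simplices of K, each written with vertices in increasing order, are:

  0-simplices (3): a, b, c

Hence C_0 ≅ Z^3.

From H_k ≅ ker(∂_k) / im(∂_{k+1}) we obtain:

  H_0: rank C_0 − rank ∂_1 = 3 − 0 = 3, and there is no ∂_1, so H_0 = Z^3.

(K is a triangulation of a set of 3 points.)

H_0 = Z^3.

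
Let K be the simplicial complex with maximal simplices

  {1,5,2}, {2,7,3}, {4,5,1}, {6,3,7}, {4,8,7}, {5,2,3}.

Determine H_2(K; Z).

H_2 = 0.

Order the vertices as 1 < 2 < 3 < 4 < 5 < 6 < 7 < 8. Listing each simplex with vertices in this order, K has dimension 2 with simplices:

  0-simplices (8): [1], [2], [3], [4], [5], [6], [7], [8]
  1-simplices (14): [1,2], [1,4], [1,5], [2,3], [2,5], [2,7], [3,5], [3,6], [3,7], [4,5], [4,7], [4,8], [6,7], [7,8]
  2-simplices (6): [1,2,5], [1,4,5], [2,3,5], [2,3,7], [3,6,7], [4,7,8]

giving chain groups C_0 ≅ Z^8, C_1 ≅ Z^14, C_2 ≅ Z^6.

∂_1: C_1 → C_0 maps an edge to its endpoints' difference, ∂[p,q] = q − p.
The 8×14 boundary matrix has rank 7 and Smith normal form diag(1,1,1,1,1,1,1).

Boundary ∂_2: C_2 → C_1 acts by ∂[p,q,r] = [q,r] − [p,r] + [p,q]. For instance
  ∂[2,3,7] = [3,7] − [2,7] + [2,3],
  ∂[3,6,7] = [6,7] − [3,7] + [3,6].
The 14×6 boundary matrix has rank 6 and Smith normal form diag(1,1,1,1,1,1).

From H_k ≅ ker(∂_k) / im(∂_{k+1}) we obtain:

  H_2: rank ker ∂_2 − rank ∂_3 = (6 − 6) − 0 = 0, and there is no ∂_3, so H_2 ≅ 0.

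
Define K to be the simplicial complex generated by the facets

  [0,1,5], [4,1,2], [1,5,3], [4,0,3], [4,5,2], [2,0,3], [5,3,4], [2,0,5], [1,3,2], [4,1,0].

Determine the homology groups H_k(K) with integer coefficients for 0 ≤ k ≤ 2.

H_0 = Z,  H_1 = Z/2,  H_2 = 0.

Order the vertices as 0 < 1 < 2 < 3 < 4 < 5. Listing each simplex with vertices in this order, K has dimension 2 with simplices:

  0-simplices (6): [0], [1], [2], [3], [4], [5]
  1-simplices (15): [0,1], [0,2], [0,3], [0,4], [0,5], [1,2], [1,3], [1,4], [1,5], [2,3], [2,4], [2,5], [3,4], [3,5], [4,5]
  2-simplices (10): [0,1,4], [0,1,5], [0,2,3], [0,2,5], [0,3,4], [1,2,3], [1,2,4], [1,3,5], [2,4,5], [3,4,5]

giving chain groups C_0 ≅ Z^6, C_1 ≅ Z^15, C_2 ≅ Z^10.

Boundary ∂_1: C_1 → C_0 sends each edge [p,q] (with p < q) to q − p. For instance
  ∂[0,2] = [2] − [0].
This gives a 6×15 integer matrix of rank 5; reducing to Smith normal form yields diagonal entries (1,1,1,1,1).

The boundary map ∂_2: C_2 → C_1 maps a triangle to the signed sum of its edges. For instance
  ∂[1,2,3] = [2,3] − [1,3] + [1,2],
  ∂[0,1,5] = [1,5] − [0,5] + [0,1].
As a 15×10 matrix over Z this has rank 10, with invariant factors (1,1,1,1,1,1,1,1,1,2).

Reading off H_k = ker ∂_k / im ∂_{k+1}:

  H_0: rank C_0 − rank ∂_1 = 6 − 5 = 1, and the invariant factors of ∂_1 are all 1, so H_0 ≅ Z.
  H_1: rank ker ∂_1 − rank ∂_2 = (15 − 5) − 10 = 0, and ∂_2 has invariant factor 2 > 1, so H_1 ≅ Z/2.
  H_2: rank ker ∂_2 − rank ∂_3 = (10 − 10) − 0 = 0, and there is no ∂_3, so H_2 ≅ 0.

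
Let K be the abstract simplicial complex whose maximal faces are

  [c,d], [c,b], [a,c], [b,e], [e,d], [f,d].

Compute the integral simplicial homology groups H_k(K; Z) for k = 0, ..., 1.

Take the total order a < b < c < d < e < f on the vertex set. Then K (dimension 1) consists of the simplices:

  0-simplices (6): a, b, c, d, e, f
  1-simplices (6): ac, bc, be, cd, de, df

Hence C_0 ≅ Z^6, C_1 ≅ Z^6.

∂_1: C_1 → C_0 is given by ∂[p,q] = [q] − [p]. For instance
  ∂be = e − b.
As a 6×6 matrix over Z this has rank 5, with invariant factors (1,1,1,1,1).

Now H_k = ker ∂_k / im ∂_{k+1}, so:

  H_0: rank C_0 − rank ∂_1 = 6 − 5 = 1, and the invariant factors of ∂_1 are all 1, so H_0 ≅ Z.
  H_1: rank ker ∂_1 − rank ∂_2 = (6 − 5) − 0 = 1, and there is no ∂_2, so H_1 ≅ Z.

As a check, the Euler characteristic is 6 − 6 = 0, which agrees with 1 − 1 = 0.

H_0 ≅ Z,  H_1 ≅ Z.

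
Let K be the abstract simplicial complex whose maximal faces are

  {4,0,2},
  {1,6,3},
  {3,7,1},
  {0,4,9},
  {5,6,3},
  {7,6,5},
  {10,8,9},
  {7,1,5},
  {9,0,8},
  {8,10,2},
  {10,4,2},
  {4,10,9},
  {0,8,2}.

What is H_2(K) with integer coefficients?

Take the total order 0 < 1 < 2 < 3 < 4 < 5 < 6 < 7 < 8 < 9 < 10 on the vertex set. Then K (dimension 2) consists of the simplices:

  0-simplices (11): [0], [1], [2], [3], [4], [5], [6], [7], [8], [9], [10]
  1-simplices (22): [0,2], [0,4], [0,8], [0,9], [1,3], [1,5], [1,6], [1,7], [2,4], [2,8], [2,10], [3,5], [3,6], [3,7], [4,9], [4,10], [5,6], [5,7], [6,7], [8,9], [8,10], [9,10]
  2-simplices (13): [0,2,4], [0,2,8], [0,4,9], [0,8,9], [1,3,6], [1,3,7], [1,5,7], [2,4,10], [2,8,10], [3,5,6], [4,9,10], [5,6,7], [8,9,10]

so the chain groups are C_0 ≅ Z^11, C_1 ≅ Z^22, C_2 ≅ Z^13.

Boundary ∂_1: C_1 → C_0 is given by ∂[p,q] = [q] − [p]. For instance
  ∂[2,4] = [4] − [2].
The resulting 11×22 matrix has rank 9, and its Smith normal form has invariant factors (1,1,1,1,1,1,1,1,1).

The boundary map ∂_2: C_2 → C_1 maps a triangle to the signed sum of its edges. For instance
  ∂[0,2,4] = [2,4] − [0,4] + [0,2],
  ∂[1,3,6] = [3,6] − [1,6] + [1,3].
This gives a 22×13 integer matrix of rank 12; reducing to Smith normal form yields diagonal entries (1,1,1,1,1,1,1,1,1,1,1,1).

Computing H_k = (kernel of ∂_k) / (image of ∂_{k+1}):

  H_2: rank ker ∂_2 − rank ∂_3 = (13 − 12) − 0 = 1, and there is no ∂_3, so H_2 = Z.

(K is a triangulation of the disjoint union of the Möbius band and the 2-sphere S^2.)

H_2 ≅ Z.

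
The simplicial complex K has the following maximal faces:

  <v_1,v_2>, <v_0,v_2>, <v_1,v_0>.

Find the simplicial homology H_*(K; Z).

K has 3 vertices, 3 edges.
rank ∂_0 = 0, rank ∂_1 = 2 ⇒ b_0 = 3 − 0 − 2 = 1; all invariant factors of ∂_1 are 1 so no torsion. So H_0 = Z.
rank ∂_1 = 2, rank ∂_2 = 0 ⇒ b_1 = 3 − 2 − 0 = 1. So H_1 = Z.

H_0 = Z,  H_1 = Z.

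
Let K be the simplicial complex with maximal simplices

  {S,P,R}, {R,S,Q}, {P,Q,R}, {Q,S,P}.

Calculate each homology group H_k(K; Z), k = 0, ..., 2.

Fix the vertex order P < Q < R < S and write every simplex with vertices in increasing order. Then dim K = 2 and the simplices of K are:

  0-simplices (4): P, Q, R, S
  1-simplices (6): PQ, PR, PS, QR, QS, RS
  2-simplices (4): PQR, PQS, PRS, QRS

giving chain groups C_0 ≅ Z^4, C_1 ≅ Z^6, C_2 ≅ Z^4.

Boundary ∂_1: C_1 → C_0 maps an edge to its endpoints' difference, ∂[p,q] = q − p. For instance
  ∂QS = S − Q.
The resulting 4×6 matrix has rank 3, and its Smith normal form has invariant factors (1,1,1).

Boundary ∂_2: C_2 → C_1 sends each 2-simplex [p,q,r] to [q,r] − [p,r] + [p,q]. For instance
  ∂PQS = QS − PS + PQ,
  ∂PRS = RS − PS + PR.
As a 6×4 matrix over Z this has rank 3, with invariant factors (1,1,1).

From H_k ≅ ker(∂_k) / im(∂_{k+1}) we obtain:

  H_0: rank C_0 − rank ∂_1 = 4 − 3 = 1, and the invariant factors of ∂_1 are all 1, so H_0 ≅ Z.
  H_1: rank ker ∂_1 − rank ∂_2 = (6 − 3) − 3 = 0, and the invariant factors of ∂_2 are all 1, so H_1 ≅ 0.
  H_2: rank ker ∂_2 − rank ∂_3 = (4 − 3) − 0 = 1, and there is no ∂_3, so H_2 ≅ Z.

As a check, the Euler characteristic is 4 − 6 + 4 = 2, which agrees with 1 − 0 + 1 = 2.

H_0 = Z,  H_1 = 0,  H_2 = Z.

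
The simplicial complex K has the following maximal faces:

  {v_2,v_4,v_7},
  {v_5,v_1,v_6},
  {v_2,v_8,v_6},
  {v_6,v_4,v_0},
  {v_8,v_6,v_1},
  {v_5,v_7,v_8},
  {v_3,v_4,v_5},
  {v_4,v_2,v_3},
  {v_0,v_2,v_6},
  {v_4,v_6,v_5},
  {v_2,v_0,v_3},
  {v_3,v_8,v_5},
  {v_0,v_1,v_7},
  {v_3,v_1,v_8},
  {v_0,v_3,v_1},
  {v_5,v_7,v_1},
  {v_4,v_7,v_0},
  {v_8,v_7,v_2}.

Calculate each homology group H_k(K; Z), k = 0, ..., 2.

Take the total order v_0 < v_1 < v_2 < v_3 < v_4 < v_5 < v_6 < v_7 < v_8 on the vertex set. Then K (dimension 2) consists of the simplices:

  0-simplices (9): [v_0], [v_1], [v_2], [v_3], [v_4], [v_5], [v_6], [v_7], [v_8]
  1-simplices (27): (27 of them)
  2-simplices (18): (18 of them)

Hence C_0 ≅ Z^9, C_1 ≅ Z^27, C_2 ≅ Z^18.

∂_1: C_1 → C_0 sends each edge [p,q] (with p < q) to q − p. For instance
  ∂[v_0,v_2] = [v_2] − [v_0].
The resulting 9×27 matrix has rank 8, and its Smith normal form has invariant factors (1,1,1,1,1,1,1,1).

The boundary map ∂_2: C_2 → C_1 maps a triangle to the signed sum of its edges. For instance
  ∂[v_1,v_5,v_6] = [v_5,v_6] − [v_1,v_6] + [v_1,v_5],
  ∂[v_1,v_6,v_8] = [v_6,v_8] − [v_1,v_8] + [v_1,v_6].
The resulting 27×18 matrix has rank 18, and its Smith normal form has invariant factors (1,1,1,1,1,1,1,1,1,1,1,1,1,1,1,1,1,2).

From H_k ≅ ker(∂_k) / im(∂_{k+1}) we obtain:

  H_0: rank C_0 − rank ∂_1 = 9 − 8 = 1, and the invariant factors of ∂_1 are all 1, so H_0 = Z.
  H_1: rank ker ∂_1 − rank ∂_2 = (27 − 8) − 18 = 1, and ∂_2 has invariant factor 2 > 1, so H_1 = Z × Z/2.
  H_2: rank ker ∂_2 − rank ∂_3 = (18 − 18) − 0 = 0, and there is no ∂_3, so H_2 = 0.

(K is a triangulation of the Klein bottle.)

H_0 ≅ Z,  H_1 ≅ Z × Z/2,  H_2 = 0.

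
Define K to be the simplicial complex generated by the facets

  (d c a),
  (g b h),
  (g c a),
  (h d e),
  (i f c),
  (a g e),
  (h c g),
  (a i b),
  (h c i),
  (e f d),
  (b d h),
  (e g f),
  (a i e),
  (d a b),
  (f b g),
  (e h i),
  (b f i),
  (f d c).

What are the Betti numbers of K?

Fix the vertex order a < b < c < d < e < f < g < h < i and write every simplex with vertices in increasing order. Then dim K = 2 and the simplices of K are:

  0-simplices (9): a, b, c, d, e, f, g, h, i
  1-simplices (27): ab, ac, ad, ae, ag, ai, bd, bf, bg, bh, bi, cd, cf, cg, ch, ci, de, df, dh, ef, eg, eh, ei, fg, fi, gh, hi
  2-simplices (18): abd, abi, acd, acg, aeg, aei, bdh, bfg, bfi, bgh, cdf, cfi, cgh, chi, def, deh, efg, ehi

giving chain groups C_0 ≅ Z^9, C_1 ≅ Z^27, C_2 ≅ Z^18.

The boundary map ∂_1: C_1 → C_0 maps an edge to its endpoints' difference, ∂[p,q] = q − p. For instance
  ∂bd = d − b.
The resulting 9×27 matrix has rank 8, and its Smith normal form has invariant factors (1,1,1,1,1,1,1,1).

Boundary ∂_2: C_2 → C_1 maps a triangle to the signed sum of its edges. For instance
  ∂bdh = dh − bh + bd,
  ∂cfi = fi − ci + cf.
As a 27×18 matrix over Z this has rank 17, with invariant factors (1,1,1,1,1,1,1,1,1,1,1,1,1,1,1,1,1).

Computing H_k = (kernel of ∂_k) / (image of ∂_{k+1}):

  H_0: rank C_0 − rank ∂_1 = 9 − 8 = 1, and the invariant factors of ∂_1 are all 1, so H_0 ≅ Z.
  H_1: rank ker ∂_1 − rank ∂_2 = (27 − 8) − 17 = 2, and the invariant factors of ∂_2 are all 1, so H_1 ≅ Z^2.
  H_2: rank ker ∂_2 − rank ∂_3 = (18 − 17) − 0 = 1, and there is no ∂_3, so H_2 ≅ Z.

(K is a triangulation of the torus T^2.)

Hence the Betti numbers are b_0 = 1, b_1 = 2, b_2 = 1.

b_0 = 1, b_1 = 2, b_2 = 1.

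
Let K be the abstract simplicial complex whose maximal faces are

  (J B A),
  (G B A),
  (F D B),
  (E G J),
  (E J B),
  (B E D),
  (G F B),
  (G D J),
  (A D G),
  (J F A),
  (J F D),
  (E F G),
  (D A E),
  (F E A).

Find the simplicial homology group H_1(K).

H_1 ≅ Z^2.

We work with the vertex ordering A < B < D < E < F < G < J. The simplices of K, each written with vertices in increasing order, are:

  0-simplices (7): A, B, D, E, F, G, J
  1-simplices (21): AB, AD, AE, AF, AG, AJ, BD, BE, BF, BG, BJ, DE, DF, DG, DJ, EF, EG, EJ, FG, FJ, GJ
  2-simplices (14): ABG, ABJ, ADE, ADG, AEF, AFJ, BDE, BDF, BEJ, BFG, DFJ, DGJ, EFG, EGJ

so the chain groups are C_0 ≅ Z^7, C_1 ≅ Z^21, C_2 ≅ Z^14.

Boundary ∂_1: C_1 → C_0 sends each edge [p,q] (with p < q) to q − p. For instance
  ∂AD = D − A.
This gives a 7×21 integer matrix of rank 6; reducing to Smith normal form yields diagonal entries (1,1,1,1,1,1).

The boundary map ∂_2: C_2 → C_1 acts by ∂[p,q,r] = [q,r] − [p,r] + [p,q]. For instance
  ∂ADE = DE − AE + AD,
  ∂BDF = DF − BF + BD.
The resulting 21×14 matrix has rank 13, and its Smith normal form has invariant factors (1,1,1,1,1,1,1,1,1,1,1,1,1).

Computing H_k = (kernel of ∂_k) / (image of ∂_{k+1}):

  H_1: rank ker ∂_1 − rank ∂_2 = (21 − 6) − 13 = 2, and the invariant factors of ∂_2 are all 1, so H_1 ≅ Z^2.

(K is a triangulation of the torus T^2.)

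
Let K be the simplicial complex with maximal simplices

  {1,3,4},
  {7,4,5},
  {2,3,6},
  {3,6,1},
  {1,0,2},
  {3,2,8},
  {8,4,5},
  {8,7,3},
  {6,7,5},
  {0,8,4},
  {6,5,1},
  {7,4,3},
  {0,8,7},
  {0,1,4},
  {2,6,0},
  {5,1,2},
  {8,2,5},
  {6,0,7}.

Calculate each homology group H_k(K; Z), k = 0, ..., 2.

H_0 ≅ Z,  H_1 ≅ Z ⊕ Z/2Z,  H_2 = 0.

Fix the vertex order 0 < 1 < 2 < 3 < 4 < 5 < 6 < 7 < 8 and write every simplex with vertices in increasing order. Then dim K = 2 and the simplices of K are:

  0-simplices (9): [0], [1], [2], [3], [4], [5], [6], [7], [8]
  1-simplices (27): (27 of them)
  2-simplices (18): [0,1,2], [0,1,4], [0,2,6], [0,4,8], [0,6,7], [0,7,8], [1,2,5], [1,3,4], [1,3,6], [1,5,6], [2,3,6], [2,3,8], [2,5,8], [3,4,7], [3,7,8], [4,5,7], [4,5,8], [5,6,7]

giving chain groups C_0 ≅ Z^9, C_1 ≅ Z^27, C_2 ≅ Z^18.

∂_1: C_1 → C_0 maps an edge to its endpoints' difference, ∂[p,q] = q − p. For instance
  ∂[1,5] = [5] − [1].
The resulting 9×27 matrix has rank 8, and its Smith normal form has invariant factors (1,1,1,1,1,1,1,1).

The boundary map ∂_2: C_2 → C_1 sends each 2-simplex [p,q,r] to [q,r] − [p,r] + [p,q]. For instance
  ∂[1,3,6] = [3,6] − [1,6] + [1,3],
  ∂[3,7,8] = [7,8] − [3,8] + [3,7].
As a 27×18 matrix over Z this has rank 18, with invariant factors (1,1,1,1,1,1,1,1,1,1,1,1,1,1,1,1,1,2).

Reading off H_k = ker ∂_k / im ∂_{k+1}:

  H_0: rank C_0 − rank ∂_1 = 9 − 8 = 1, and the invariant factors of ∂_1 are all 1, so H_0 ≅ Z.
  H_1: rank ker ∂_1 − rank ∂_2 = (27 − 8) − 18 = 1, and ∂_2 has invariant factor 2 > 1, so H_1 ≅ Z ⊕ Z/2Z.
  H_2: rank ker ∂_2 − rank ∂_3 = (18 − 18) − 0 = 0, and there is no ∂_3, so H_2 ≅ 0.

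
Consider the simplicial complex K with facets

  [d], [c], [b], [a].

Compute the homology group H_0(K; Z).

We work with the vertex ordering a < b < c < d. The simplices of K, each written with vertices in increasing order, are:

  0-simplices (4): a, b, c, d

giving chain groups C_0 ≅ Z^4.

Computing H_k = (kernel of ∂_k) / (image of ∂_{k+1}):

  H_0: rank C_0 − rank ∂_1 = 4 − 0 = 4, and there is no ∂_1, so H_0 = Z^4.

H_0 ≅ Z^4.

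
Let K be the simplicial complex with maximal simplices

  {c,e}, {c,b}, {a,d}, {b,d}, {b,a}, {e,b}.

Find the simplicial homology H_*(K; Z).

Fix the vertex order a < b < c < d < e and write every simplex with vertices in increasing order. Then dim K = 1 and the simplices of K are:

  0-simplices (5): a, b, c, d, e
  1-simplices (6): ab, ad, bc, bd, be, ce

giving chain groups C_0 ≅ Z^5, C_1 ≅ Z^6.

The boundary map ∂_1: C_1 → C_0 sends each edge [p,q] (with p < q) to q − p. For instance
  ∂ad = d − a.
This gives a 5×6 integer matrix of rank 4; reducing to Smith normal form yields diagonal entries (1,1,1,1).

Now H_k = ker ∂_k / im ∂_{k+1}, so:

  H_0: rank C_0 − rank ∂_1 = 5 − 4 = 1, and the invariant factors of ∂_1 are all 1, so H_0 = Z.
  H_1: rank ker ∂_1 − rank ∂_2 = (6 − 4) − 0 = 2, and there is no ∂_2, so H_1 = Z^2.

As a check, the Euler characteristic is 5 − 6 = -1, which agrees with 1 − 2 = -1.

H_0 ≅ Z,  H_1 ≅ Z^2.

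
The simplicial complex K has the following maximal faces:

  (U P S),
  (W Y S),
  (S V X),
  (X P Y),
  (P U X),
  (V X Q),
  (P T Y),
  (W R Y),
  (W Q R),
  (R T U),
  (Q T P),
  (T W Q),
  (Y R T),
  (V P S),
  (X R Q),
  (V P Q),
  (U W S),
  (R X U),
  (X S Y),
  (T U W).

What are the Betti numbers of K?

Take the total order P < Q < R < S < T < U < V < W < X < Y on the vertex set. Then K (dimension 2) consists of the simplices:

  0-simplices (10): P, Q, R, S, T, U, V, W, X, Y
  1-simplices (30): PQ, PS, PT, PU, PV, PX, PY, QR, QT, QV, QW, QX, RT, RU, RW, RX, RY, SU, SV, SW, SX, SY, TU, TW, TY, UW, UX, VX, WY, XY
  2-simplices (20): PQT, PQV, PSU, PSV, PTY, PUX, PXY, QRW, QRX, QTW, QVX, RTU, RTY, RUX, RWY, SUW, SVX, SWY, SXY, TUW

so the chain groups are C_0 ≅ Z^10, C_1 ≅ Z^30, C_2 ≅ Z^20.

The boundary map ∂_1: C_1 → C_0 maps an edge to its endpoints' difference, ∂[p,q] = q − p. For instance
  ∂PV = V − P.
The 10×30 boundary matrix has rank 9 and Smith normal form diag(1,1,1,1,1,1,1,1,1).

∂_2: C_2 → C_1 maps a triangle to the signed sum of its edges. For instance
  ∂SUW = UW − SW + SU,
  ∂RTU = TU − RU + RT.
As a 30×20 matrix over Z this has rank 20, with invariant factors (1,1,1,1,1,1,1,1,1,1,1,1,1,1,1,1,1,1,1,2).

From H_k ≅ ker(∂_k) / im(∂_{k+1}) we obtain:

  H_0: rank C_0 − rank ∂_1 = 10 − 9 = 1, and the invariant factors of ∂_1 are all 1, so H_0 = Z.
  H_1: rank ker ∂_1 − rank ∂_2 = (30 − 9) − 20 = 1, and ∂_2 has invariant factor 2 > 1, so H_1 = Z × Z/2.
  H_2: rank ker ∂_2 − rank ∂_3 = (20 − 20) − 0 = 0, and there is no ∂_3, so H_2 = 0.

As a check, the Euler characteristic is 10 − 30 + 20 = 0, which agrees with 1 − 1 + 0 = 0.

Hence the Betti numbers are b_0 = 1, b_1 = 1, b_2 = 0.

b_0 = 1, b_1 = 1, b_2 = 0.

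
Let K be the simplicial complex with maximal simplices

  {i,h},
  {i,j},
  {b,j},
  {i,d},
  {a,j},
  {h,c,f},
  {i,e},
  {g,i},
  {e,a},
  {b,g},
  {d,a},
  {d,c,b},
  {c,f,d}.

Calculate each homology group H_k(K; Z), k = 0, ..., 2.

H_0 ≅ Z,  H_1 ≅ Z^5,  H_2 = 0.

K has 10 vertices, 17 edges, 3 triangles.
rank ∂_0 = 0, rank ∂_1 = 9 ⇒ b_0 = 10 − 0 − 9 = 1; all invariant factors of ∂_1 are 1 so no torsion. So H_0 = Z.
rank ∂_1 = 9, rank ∂_2 = 3 ⇒ b_1 = 17 − 9 − 3 = 5; all invariant factors of ∂_2 are 1 so no torsion. So H_1 = Z^5.
rank ∂_2 = 3, rank ∂_3 = 0 ⇒ b_2 = 3 − 3 − 0 = 0. So H_2 = 0.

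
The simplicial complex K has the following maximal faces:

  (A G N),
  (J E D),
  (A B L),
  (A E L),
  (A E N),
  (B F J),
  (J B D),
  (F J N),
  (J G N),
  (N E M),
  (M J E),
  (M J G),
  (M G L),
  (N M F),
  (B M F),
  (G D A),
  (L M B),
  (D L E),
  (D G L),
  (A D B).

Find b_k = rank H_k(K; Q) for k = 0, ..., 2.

Order the vertices as A < B < D < E < F < G < J < L < M < N. Listing each simplex with vertices in this order, K has dimension 2 with simplices:

  0-simplices (10): A, B, D, E, F, G, J, L, M, N
  1-simplices (30): AB, AD, AE, AG, AL, AN, BD, BF, BJ, BL, BM, DE, DG, DJ, DL, EJ, EL, EM, EN, FJ, FM, FN, GJ, GL, GM, GN, JM, JN, LM, MN
  2-simplices (20): ABD, ABL, ADG, AEL, AEN, AGN, BDJ, BFJ, BFM, BLM, DEJ, DEL, DGL, EJM, EMN, FJN, FMN, GJM, GJN, GLM

Hence C_0 ≅ Z^10, C_1 ≅ Z^30, C_2 ≅ Z^20.

Boundary ∂_1: C_1 → C_0 maps an edge to its endpoints' difference, ∂[p,q] = q − p.
The 10×30 boundary matrix has rank 9 and Smith normal form diag(1,1,1,1,1,1,1,1,1).

∂_2: C_2 → C_1 acts by ∂[p,q,r] = [q,r] − [p,r] + [p,q]. For instance
  ∂GJN = JN − GN + GJ,
  ∂FJN = JN − FN + FJ.
This gives a 30×20 integer matrix of rank 20; reducing to Smith normal form yields diagonal entries (1,1,1,1,1,1,1,1,1,1,1,1,1,1,1,1,1,1,1,2).

Computing H_k = (kernel of ∂_k) / (image of ∂_{k+1}):

  H_0: rank C_0 − rank ∂_1 = 10 − 9 = 1, and the invariant factors of ∂_1 are all 1, so H_0 = Z.
  H_1: rank ker ∂_1 − rank ∂_2 = (30 − 9) − 20 = 1, and ∂_2 has invariant factor 2 > 1, so H_1 = Z ⊕ Z/2.
  H_2: rank ker ∂_2 − rank ∂_3 = (20 − 20) − 0 = 0, and there is no ∂_3, so H_2 = 0.

As a check, the Euler characteristic is 10 − 30 + 20 = 0, which agrees with 1 − 1 + 0 = 0.
(K is a triangulation of the Klein bottle.)

Hence the Betti numbers are b_0 = 1, b_1 = 1, b_2 = 0.

b_0 = 1, b_1 = 1, b_2 = 0.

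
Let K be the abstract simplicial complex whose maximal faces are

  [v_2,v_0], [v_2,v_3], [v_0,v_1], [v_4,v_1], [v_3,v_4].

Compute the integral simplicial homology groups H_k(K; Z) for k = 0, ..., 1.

K has 5 vertices, 5 edges.
rank ∂_0 = 0, rank ∂_1 = 4 ⇒ b_0 = 5 − 0 − 4 = 1; all invariant factors of ∂_1 are 1 so no torsion. So H_0 = Z.
rank ∂_1 = 4, rank ∂_2 = 0 ⇒ b_1 = 5 − 4 − 0 = 1. So H_1 = Z.

H_0 ≅ Z,  H_1 ≅ Z.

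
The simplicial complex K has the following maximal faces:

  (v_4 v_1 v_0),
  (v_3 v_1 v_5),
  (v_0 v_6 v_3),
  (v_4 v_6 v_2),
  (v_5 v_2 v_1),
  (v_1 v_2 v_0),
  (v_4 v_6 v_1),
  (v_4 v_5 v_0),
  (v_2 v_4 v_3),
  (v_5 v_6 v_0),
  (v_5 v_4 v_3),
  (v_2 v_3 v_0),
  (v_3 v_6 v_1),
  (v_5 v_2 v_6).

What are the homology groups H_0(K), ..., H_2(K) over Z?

H_0 = Z,  H_1 = Z^2,  H_2 = Z.

Fix the vertex order v_0 < v_1 < v_2 < v_3 < v_4 < v_5 < v_6 and write every simplex with vertices in increasing order. Then dim K = 2 and the simplices of K are:

  0-simplices (7): [v_0], [v_1], [v_2], [v_3], [v_4], [v_5], [v_6]
  1-simplices (21): (21 of them)
  2-simplices (14): (14 of them)

so the chain groups are C_0 ≅ Z^7, C_1 ≅ Z^21, C_2 ≅ Z^14.

Boundary ∂_1: C_1 → C_0 sends each edge [p,q] (with p < q) to q − p.
As a 7×21 matrix over Z this has rank 6, with invariant factors (1,1,1,1,1,1).

Boundary ∂_2: C_2 → C_1 acts by ∂[p,q,r] = [q,r] − [p,r] + [p,q]. For instance
  ∂[v_0,v_2,v_3] = [v_2,v_3] − [v_0,v_3] + [v_0,v_2],
  ∂[v_0,v_1,v_4] = [v_1,v_4] − [v_0,v_4] + [v_0,v_1].
The resulting 21×14 matrix has rank 13, and its Smith normal form has invariant factors (1,1,1,1,1,1,1,1,1,1,1,1,1).

Reading off H_k = ker ∂_k / im ∂_{k+1}:

  H_0: rank C_0 − rank ∂_1 = 7 − 6 = 1, and the invariant factors of ∂_1 are all 1, so H_0 = Z.
  H_1: rank ker ∂_1 − rank ∂_2 = (21 − 6) − 13 = 2, and the invariant factors of ∂_2 are all 1, so H_1 = Z^2.
  H_2: rank ker ∂_2 − rank ∂_3 = (14 − 13) − 0 = 1, and there is no ∂_3, so H_2 = Z.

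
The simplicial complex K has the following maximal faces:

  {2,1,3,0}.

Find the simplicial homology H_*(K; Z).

Take the total order 0 < 1 < 2 < 3 on the vertex set. Then K (dimension 3) consists of the simplices:

  0-simplices (4): [0], [1], [2], [3]
  1-simplices (6): [0,1], [0,2], [0,3], [1,2], [1,3], [2,3]
  2-simplices (4): [0,1,2], [0,1,3], [0,2,3], [1,2,3]
  3-simplices (1): [0,1,2,3]

Hence C_0 ≅ Z^4, C_1 ≅ Z^6, C_2 ≅ Z^4, C_3 ≅ Z^1.

The boundary map ∂_1: C_1 → C_0 sends each edge [p,q] (with p < q) to q − p.
This gives a 4×6 integer matrix of rank 3; reducing to Smith normal form yields diagonal entries (1,1,1).

The boundary map ∂_2: C_2 → C_1 maps a triangle to the signed sum of its edges. For instance
  ∂[1,2,3] = [2,3] − [1,3] + [1,2],
  ∂[0,1,3] = [1,3] − [0,3] + [0,1].
The resulting 6×4 matrix has rank 3, and its Smith normal form has invariant factors (1,1,1).

Boundary ∂_3: C_3 → C_2 sends each 3-simplex σ to the alternating sum Σ_i (−1)^i (σ with its i-th vertex removed). For instance
  ∂[0,1,2,3] = [1,2,3] − [0,2,3] + [0,1,3] − [0,1,2].
The resulting 4×1 matrix has rank 1, and its Smith normal form has invariant factors (1).

From H_k ≅ ker(∂_k) / im(∂_{k+1}) we obtain:

  H_0: rank C_0 − rank ∂_1 = 4 − 3 = 1, and the invariant factors of ∂_1 are all 1, so H_0 = Z.
  H_1: rank ker ∂_1 − rank ∂_2 = (6 − 3) − 3 = 0, and the invariant factors of ∂_2 are all 1, so H_1 = 0.
  H_2: rank ker ∂_2 − rank ∂_3 = (4 − 3) − 1 = 0, and the invariant factors of ∂_3 are all 1, so H_2 = 0.
  H_3: rank ker ∂_3 − rank ∂_4 = (1 − 1) − 0 = 0, and there is no ∂_4, so H_3 = 0.

As a check, the Euler characteristic is 4 − 6 + 4 − 1 = 1, which agrees with 1 − 0 + 0 − 0 = 1.

H_0 = Z,  H_1 = 0,  H_2 = 0,  H_3 = 0.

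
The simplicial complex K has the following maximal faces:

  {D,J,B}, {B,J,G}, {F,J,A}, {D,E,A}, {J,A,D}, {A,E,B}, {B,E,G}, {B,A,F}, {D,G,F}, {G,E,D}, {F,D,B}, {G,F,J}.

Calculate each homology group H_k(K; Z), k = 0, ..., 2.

Fix the vertex order A < B < D < E < F < G < J and write every simplex with vertices in increasing order. Then dim K = 2 and the simplices of K are:

  0-simplices (7): A, B, D, E, F, G, J
  1-simplices (18): AB, AD, AE, AF, AJ, BD, BE, BF, BG, BJ, DE, DF, DG, DJ, EG, FG, FJ, GJ
  2-simplices (12): ABE, ABF, ADE, ADJ, AFJ, BDF, BDJ, BEG, BGJ, DEG, DFG, FGJ

so the chain groups are C_0 ≅ Z^7, C_1 ≅ Z^18, C_2 ≅ Z^12.

Boundary ∂_1: C_1 → C_0 sends each edge [p,q] (with p < q) to q − p. For instance
  ∂AB = B − A.
This gives a 7×18 integer matrix of rank 6; reducing to Smith normal form yields diagonal entries (1,1,1,1,1,1).

The boundary map ∂_2: C_2 → C_1 maps a triangle to the signed sum of its edges. For instance
  ∂BEG = EG − BG + BE,
  ∂FGJ = GJ − FJ + FG.
The 18×12 boundary matrix has rank 12 and Smith normal form diag(1,1,1,1,1,1,1,1,1,1,1,2).

Reading off H_k = ker ∂_k / im ∂_{k+1}:

  H_0: rank C_0 − rank ∂_1 = 7 − 6 = 1, and the invariant factors of ∂_1 are all 1, so H_0 ≅ Z.
  H_1: rank ker ∂_1 − rank ∂_2 = (18 − 6) − 12 = 0, and ∂_2 has invariant factor 2 > 1, so H_1 ≅ Z/2.
  H_2: rank ker ∂_2 − rank ∂_3 = (12 − 12) − 0 = 0, and there is no ∂_3, so H_2 ≅ 0.

(K is a triangulation of the real projective plane RP^2.)

H_0 ≅ Z,  H_1 ≅ Z/2,  H_2 = 0.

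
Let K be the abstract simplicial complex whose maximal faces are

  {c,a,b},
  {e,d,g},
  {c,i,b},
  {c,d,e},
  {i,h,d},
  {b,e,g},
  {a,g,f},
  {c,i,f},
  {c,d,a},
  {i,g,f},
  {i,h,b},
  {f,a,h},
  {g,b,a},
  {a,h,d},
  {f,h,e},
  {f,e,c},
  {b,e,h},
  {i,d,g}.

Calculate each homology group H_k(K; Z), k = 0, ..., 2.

H_0 = Z,  H_1 = Z^2,  H_2 = Z.

We work with the vertex ordering a < b < c < d < e < f < g < h < i. The simplices of K, each written with vertices in increasing order, are:

  0-simplices (9): a, b, c, d, e, f, g, h, i
  1-simplices (27): ab, ac, ad, af, ag, ah, bc, be, bg, bh, bi, cd, ce, cf, ci, de, dg, dh, di, ef, eg, eh, fg, fh, fi, gi, hi
  2-simplices (18): abc, abg, acd, adh, afg, afh, bci, beg, beh, bhi, cde, cef, cfi, deg, dgi, dhi, efh, fgi

so the chain groups are C_0 ≅ Z^9, C_1 ≅ Z^27, C_2 ≅ Z^18.

The boundary map ∂_1: C_1 → C_0 maps an edge to its endpoints' difference, ∂[p,q] = q − p.
The 9×27 boundary matrix has rank 8 and Smith normal form diag(1,1,1,1,1,1,1,1).

The boundary map ∂_2: C_2 → C_1 acts by ∂[p,q,r] = [q,r] − [p,r] + [p,q]. For instance
  ∂bci = ci − bi + bc,
  ∂bhi = hi − bi + bh.
This gives a 27×18 integer matrix of rank 17; reducing to Smith normal form yields diagonal entries (1,1,1,1,1,1,1,1,1,1,1,1,1,1,1,1,1).

From H_k ≅ ker(∂_k) / im(∂_{k+1}) we obtain:

  H_0: rank C_0 − rank ∂_1 = 9 − 8 = 1, and the invariant factors of ∂_1 are all 1, so H_0 = Z.
  H_1: rank ker ∂_1 − rank ∂_2 = (27 − 8) − 17 = 2, and the invariant factors of ∂_2 are all 1, so H_1 = Z^2.
  H_2: rank ker ∂_2 − rank ∂_3 = (18 − 17) − 0 = 1, and there is no ∂_3, so H_2 = Z.

(K is a triangulation of the torus T^2.)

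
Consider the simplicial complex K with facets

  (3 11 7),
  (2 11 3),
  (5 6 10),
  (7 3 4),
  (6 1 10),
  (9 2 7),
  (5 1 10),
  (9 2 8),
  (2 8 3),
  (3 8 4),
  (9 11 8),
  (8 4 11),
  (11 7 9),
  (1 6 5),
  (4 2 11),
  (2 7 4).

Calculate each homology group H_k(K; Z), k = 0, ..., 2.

We work with the vertex ordering 1 < 2 < 3 < 4 < 5 < 6 < 7 < 8 < 9 < 10 < 11. The simplices of K, each written with vertices in increasing order, are:

  0-simplices (11): [1], [2], [3], [4], [5], [6], [7], [8], [9], [10], [11]
  1-simplices (24): (24 of them)
  2-simplices (16): [1,5,6], [1,5,10], [1,6,10], [2,3,8], [2,3,11], [2,4,7], [2,4,11], [2,7,9], [2,8,9], [3,4,7], [3,4,8], [3,7,11], [4,8,11], [5,6,10], [7,9,11], [8,9,11]

so the chain groups are C_0 ≅ Z^11, C_1 ≅ Z^24, C_2 ≅ Z^16.

Boundary ∂_1: C_1 → C_0 maps an edge to its endpoints' difference, ∂[p,q] = q − p. For instance
  ∂[3,8] = [8] − [3].
The resulting 11×24 matrix has rank 9, and its Smith normal form has invariant factors (1,1,1,1,1,1,1,1,1).

∂_2: C_2 → C_1 acts by ∂[p,q,r] = [q,r] − [p,r] + [p,q]. For instance
  ∂[3,4,8] = [4,8] − [3,8] + [3,4],
  ∂[5,6,10] = [6,10] − [5,10] + [5,6].
The 24×16 boundary matrix has rank 15 and Smith normal form diag(1,1,1,1,1,1,1,1,1,1,1,1,1,1,2).

Now H_k = ker ∂_k / im ∂_{k+1}, so:

  H_0: rank C_0 − rank ∂_1 = 11 − 9 = 2, and the invariant factors of ∂_1 are all 1, so H_0 ≅ Z^2.
  H_1: rank ker ∂_1 − rank ∂_2 = (24 − 9) − 15 = 0, and ∂_2 has invariant factor 2 > 1, so H_1 ≅ Z_2.
  H_2: rank ker ∂_2 − rank ∂_3 = (16 − 15) − 0 = 1, and there is no ∂_3, so H_2 ≅ Z.

H_0 ≅ Z^2,  H_1 ≅ Z_2,  H_2 ≅ Z.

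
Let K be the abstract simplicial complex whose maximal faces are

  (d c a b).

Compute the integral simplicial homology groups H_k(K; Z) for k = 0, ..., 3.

Order the vertices as a < b < c < d. Listing each simplex with vertices in this order, K has dimension 3 with simplices:

  0-simplices (4): a, b, c, d
  1-simplices (6): ab, ac, ad, bc, bd, cd
  2-simplices (4): abc, abd, acd, bcd
  3-simplices (1): abcd

giving chain groups C_0 ≅ Z^4, C_1 ≅ Z^6, C_2 ≅ Z^4, C_3 ≅ Z^1.

Boundary ∂_1: C_1 → C_0 is given by ∂[p,q] = [q] − [p].
As a 4×6 matrix over Z this has rank 3, with invariant factors (1,1,1).

∂_2: C_2 → C_1 maps a triangle to the signed sum of its edges. For instance
  ∂acd = cd − ad + ac,
  ∂abc = bc − ac + ab.
The resulting 6×4 matrix has rank 3, and its Smith normal form has invariant factors (1,1,1).

The boundary map ∂_3: C_3 → C_2 sends each 3-simplex σ to the alternating sum Σ_i (−1)^i (σ with its i-th vertex removed). For instance
  ∂abcd = bcd − acd + abd − abc.
The resulting 4×1 matrix has rank 1, and its Smith normal form has invariant factors (1).

Now H_k = ker ∂_k / im ∂_{k+1}, so:

  H_0: rank C_0 − rank ∂_1 = 4 − 3 = 1, and the invariant factors of ∂_1 are all 1, so H_0 = Z.
  H_1: rank ker ∂_1 − rank ∂_2 = (6 − 3) − 3 = 0, and the invariant factors of ∂_2 are all 1, so H_1 = 0.
  H_2: rank ker ∂_2 − rank ∂_3 = (4 − 3) − 1 = 0, and the invariant factors of ∂_3 are all 1, so H_2 = 0.
  H_3: rank ker ∂_3 − rank ∂_4 = (1 − 1) − 0 = 0, and there is no ∂_4, so H_3 = 0.

H_0 = Z,  H_1 = 0,  H_2 = 0,  H_3 = 0.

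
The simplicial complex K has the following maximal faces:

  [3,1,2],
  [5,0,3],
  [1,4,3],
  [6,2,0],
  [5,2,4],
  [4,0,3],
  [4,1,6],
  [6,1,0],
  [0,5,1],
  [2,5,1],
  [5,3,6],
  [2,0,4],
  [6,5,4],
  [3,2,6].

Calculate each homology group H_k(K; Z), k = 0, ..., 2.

H_0 ≅ Z,  H_1 ≅ Z^2,  H_2 ≅ Z.

Take the total order 0 < 1 < 2 < 3 < 4 < 5 < 6 on the vertex set. Then K (dimension 2) consists of the simplices:

  0-simplices (7): [0], [1], [2], [3], [4], [5], [6]
  1-simplices (21): [0,1], [0,2], [0,3], [0,4], [0,5], [0,6], [1,2], [1,3], [1,4], [1,5], [1,6], [2,3], [2,4], [2,5], [2,6], [3,4], [3,5], [3,6], [4,5], [4,6], [5,6]
  2-simplices (14): [0,1,5], [0,1,6], [0,2,4], [0,2,6], [0,3,4], [0,3,5], [1,2,3], [1,2,5], [1,3,4], [1,4,6], [2,3,6], [2,4,5], [3,5,6], [4,5,6]

so the chain groups are C_0 ≅ Z^7, C_1 ≅ Z^21, C_2 ≅ Z^14.

The boundary map ∂_1: C_1 → C_0 maps an edge to its endpoints' difference, ∂[p,q] = q − p. For instance
  ∂[3,5] = [5] − [3].
The resulting 7×21 matrix has rank 6, and its Smith normal form has invariant factors (1,1,1,1,1,1).

The boundary map ∂_2: C_2 → C_1 acts by ∂[p,q,r] = [q,r] − [p,r] + [p,q]. For instance
  ∂[4,5,6] = [5,6] − [4,6] + [4,5],
  ∂[2,4,5] = [4,5] − [2,5] + [2,4].
This gives a 21×14 integer matrix of rank 13; reducing to Smith normal form yields diagonal entries (1,1,1,1,1,1,1,1,1,1,1,1,1).

Now H_k = ker ∂_k / im ∂_{k+1}, so:

  H_0: rank C_0 − rank ∂_1 = 7 − 6 = 1, and the invariant factors of ∂_1 are all 1, so H_0 ≅ Z.
  H_1: rank ker ∂_1 − rank ∂_2 = (21 − 6) − 13 = 2, and the invariant factors of ∂_2 are all 1, so H_1 ≅ Z^2.
  H_2: rank ker ∂_2 − rank ∂_3 = (14 − 13) − 0 = 1, and there is no ∂_3, so H_2 ≅ Z.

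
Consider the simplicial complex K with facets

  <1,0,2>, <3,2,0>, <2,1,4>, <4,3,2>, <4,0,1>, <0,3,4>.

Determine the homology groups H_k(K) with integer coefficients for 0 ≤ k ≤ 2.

Take the total order 0 < 1 < 2 < 3 < 4 on the vertex set. Then K (dimension 2) consists of the simplices:

  0-simplices (5): [0], [1], [2], [3], [4]
  1-simplices (9): [0,1], [0,2], [0,3], [0,4], [1,2], [1,4], [2,3], [2,4], [3,4]
  2-simplices (6): [0,1,2], [0,1,4], [0,2,3], [0,3,4], [1,2,4], [2,3,4]

Hence C_0 ≅ Z^5, C_1 ≅ Z^9, C_2 ≅ Z^6.

Boundary ∂_1: C_1 → C_0 is given by ∂[p,q] = [q] − [p].
This gives a 5×9 integer matrix of rank 4; reducing to Smith normal form yields diagonal entries (1,1,1,1).

∂_2: C_2 → C_1 acts by ∂[p,q,r] = [q,r] − [p,r] + [p,q]. For instance
  ∂[0,1,2] = [1,2] − [0,2] + [0,1],
  ∂[0,2,3] = [2,3] − [0,3] + [0,2].
The resulting 9×6 matrix has rank 5, and its Smith normal form has invariant factors (1,1,1,1,1).

From H_k ≅ ker(∂_k) / im(∂_{k+1}) we obtain:

  H_0: rank C_0 − rank ∂_1 = 5 − 4 = 1, and the invariant factors of ∂_1 are all 1, so H_0 = Z.
  H_1: rank ker ∂_1 − rank ∂_2 = (9 − 4) − 5 = 0, and the invariant factors of ∂_2 are all 1, so H_1 = 0.
  H_2: rank ker ∂_2 − rank ∂_3 = (6 − 5) − 0 = 1, and there is no ∂_3, so H_2 = Z.

(K is a triangulation of the 2-sphere S^2.)

H_0 ≅ Z,  H_1 = 0,  H_2 ≅ Z.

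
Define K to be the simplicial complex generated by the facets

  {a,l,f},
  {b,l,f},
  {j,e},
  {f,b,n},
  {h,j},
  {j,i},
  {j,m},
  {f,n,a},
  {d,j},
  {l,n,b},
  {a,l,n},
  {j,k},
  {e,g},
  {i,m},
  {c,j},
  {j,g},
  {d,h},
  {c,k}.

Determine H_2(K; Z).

H_2 = Z.

Order the vertices as a < b < c < d < e < f < g < h < i < j < k < l < m < n. Listing each simplex with vertices in this order, K has dimension 2 with simplices:

  0-simplices (14): a, b, c, d, e, f, g, h, i, j, k, l, m, n
  1-simplices (21): af, al, an, bf, bl, bn, cj, ck, dh, dj, eg, ej, fl, fn, gj, hj, ij, im, jk, jm, ln
  2-simplices (6): afl, afn, aln, bfl, bfn, bln

Hence C_0 ≅ Z^14, C_1 ≅ Z^21, C_2 ≅ Z^6.

∂_1: C_1 → C_0 is given by ∂[p,q] = [q] − [p]. For instance
  ∂bf = f − b.
As a 14×21 matrix over Z this has rank 12, with invariant factors (1,1,1,1,1,1,1,1,1,1,1,1).

Boundary ∂_2: C_2 → C_1 maps a triangle to the signed sum of its edges. For instance
  ∂bfl = fl − bl + bf,
  ∂afn = fn − an + af.
The resulting 21×6 matrix has rank 5, and its Smith normal form has invariant factors (1,1,1,1,1).

From H_k ≅ ker(∂_k) / im(∂_{k+1}) we obtain:

  H_2: rank ker ∂_2 − rank ∂_3 = (6 − 5) − 0 = 1, and there is no ∂_3, so H_2 = Z.

(K is a triangulation of the disjoint union of a wedge of 4 circles and the 2-sphere S^2.)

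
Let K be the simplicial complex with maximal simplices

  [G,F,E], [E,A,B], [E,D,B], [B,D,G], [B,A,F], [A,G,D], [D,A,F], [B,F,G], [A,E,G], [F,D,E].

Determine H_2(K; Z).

H_2 = 0.

Order the vertices as A < B < D < E < F < G. Listing each simplex with vertices in this order, K has dimension 2 with simplices:

  0-simplices (6): A, B, D, E, F, G
  1-simplices (15): AB, AD, AE, AF, AG, BD, BE, BF, BG, DE, DF, DG, EF, EG, FG
  2-simplices (10): ABE, ABF, ADF, ADG, AEG, BDE, BDG, BFG, DEF, EFG

giving chain groups C_0 ≅ Z^6, C_1 ≅ Z^15, C_2 ≅ Z^10.

The boundary map ∂_1: C_1 → C_0 maps an edge to its endpoints' difference, ∂[p,q] = q − p. For instance
  ∂AD = D − A.
This gives a 6×15 integer matrix of rank 5; reducing to Smith normal form yields diagonal entries (1,1,1,1,1).

∂_2: C_2 → C_1 acts by ∂[p,q,r] = [q,r] − [p,r] + [p,q]. For instance
  ∂ADF = DF − AF + AD,
  ∂DEF = EF − DF + DE.
The 15×10 boundary matrix has rank 10 and Smith normal form diag(1,1,1,1,1,1,1,1,1,2).

Reading off H_k = ker ∂_k / im ∂_{k+1}:

  H_2: rank ker ∂_2 − rank ∂_3 = (10 − 10) − 0 = 0, and there is no ∂_3, so H_2 = 0.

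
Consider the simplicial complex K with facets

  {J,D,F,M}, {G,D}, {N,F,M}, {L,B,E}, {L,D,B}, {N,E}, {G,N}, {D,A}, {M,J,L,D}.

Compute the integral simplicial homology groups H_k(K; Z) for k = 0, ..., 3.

K has 10 vertices, 19 edges, 10 triangles, 2 3-simplices.
rank ∂_0 = 0, rank ∂_1 = 9 ⇒ b_0 = 10 − 0 − 9 = 1; all invariant factors of ∂_1 are 1 so no torsion. So H_0 ≅ Z.
rank ∂_1 = 9, rank ∂_2 = 8 ⇒ b_1 = 19 − 9 − 8 = 2; all invariant factors of ∂_2 are 1 so no torsion. So H_1 ≅ Z^2.
rank ∂_2 = 8, rank ∂_3 = 2 ⇒ b_2 = 10 − 8 − 2 = 0; all invariant factors of ∂_3 are 1 so no torsion. So H_2 ≅ 0.
rank ∂_3 = 2, rank ∂_4 = 0 ⇒ b_3 = 2 − 2 − 0 = 0. So H_3 ≅ 0.

H_0 = Z,  H_1 = Z^2,  H_2 = 0,  H_3 = 0.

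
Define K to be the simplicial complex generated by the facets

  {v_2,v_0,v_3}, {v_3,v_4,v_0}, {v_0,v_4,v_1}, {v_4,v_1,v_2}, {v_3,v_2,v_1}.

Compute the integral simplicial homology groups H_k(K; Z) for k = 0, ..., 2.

We work with the vertex ordering v_0 < v_1 < v_2 < v_3 < v_4. The simplices of K, each written with vertices in increasing order, are:

  0-simplices (5): [v_0], [v_1], [v_2], [v_3], [v_4]
  1-simplices (10): [v_0,v_1], [v_0,v_2], [v_0,v_3], [v_0,v_4], [v_1,v_2], [v_1,v_3], [v_1,v_4], [v_2,v_3], [v_2,v_4], [v_3,v_4]
  2-simplices (5): [v_0,v_1,v_4], [v_0,v_2,v_3], [v_0,v_3,v_4], [v_1,v_2,v_3], [v_1,v_2,v_4]

giving chain groups C_0 ≅ Z^5, C_1 ≅ Z^10, C_2 ≅ Z^5.

The boundary map ∂_1: C_1 → C_0 maps an edge to its endpoints' difference, ∂[p,q] = q − p.
This gives a 5×10 integer matrix of rank 4; reducing to Smith normal form yields diagonal entries (1,1,1,1).

Boundary ∂_2: C_2 → C_1 sends each 2-simplex [p,q,r] to [q,r] − [p,r] + [p,q]. For instance
  ∂[v_0,v_3,v_4] = [v_3,v_4] − [v_0,v_4] + [v_0,v_3],
  ∂[v_0,v_1,v_4] = [v_1,v_4] − [v_0,v_4] + [v_0,v_1].
As a 10×5 matrix over Z this has rank 5, with invariant factors (1,1,1,1,1).

Now H_k = ker ∂_k / im ∂_{k+1}, so:

  H_0: rank C_0 − rank ∂_1 = 5 − 4 = 1, and the invariant factors of ∂_1 are all 1, so H_0 ≅ Z.
  H_1: rank ker ∂_1 − rank ∂_2 = (10 − 4) − 5 = 1, and the invariant factors of ∂_2 are all 1, so H_1 ≅ Z.
  H_2: rank ker ∂_2 − rank ∂_3 = (5 − 5) − 0 = 0, and there is no ∂_3, so H_2 ≅ 0.

As a check, the Euler characteristic is 5 − 10 + 5 = 0, which agrees with 1 − 1 + 0 = 0.
(K is a triangulation of the Möbius band.)

H_0 ≅ Z,  H_1 ≅ Z,  H_2 = 0.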